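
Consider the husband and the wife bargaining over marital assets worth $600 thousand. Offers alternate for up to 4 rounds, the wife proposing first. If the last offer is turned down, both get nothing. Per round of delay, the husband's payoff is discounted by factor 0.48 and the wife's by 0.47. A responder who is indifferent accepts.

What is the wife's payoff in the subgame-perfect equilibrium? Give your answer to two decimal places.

382.39

Round 4 (the husband proposes): the wife will accept anything ≥ 0, so the husband offers 0 and keeps 600.
Round 3 (the wife proposes): the husband can get 600 next round, worth 0.48 × 600 = 288 now, so the wife offers 288, keeping 312.
Round 2 (the husband proposes): the wife can get 312 next round, worth 0.47 × 312 = 146.64 now, so the husband offers 146.64, keeping 453.36.
Round 1 (the wife proposes): the husband can get 453.36 next round, worth 0.48 × 453.36 = 217.6128 now, so the wife offers 217.6128, keeping 382.3872.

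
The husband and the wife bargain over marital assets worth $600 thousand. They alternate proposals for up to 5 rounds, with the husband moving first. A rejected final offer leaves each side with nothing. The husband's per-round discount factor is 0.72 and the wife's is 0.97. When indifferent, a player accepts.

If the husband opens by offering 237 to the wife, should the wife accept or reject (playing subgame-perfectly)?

Round 5 (the husband proposes): the wife will accept anything ≥ 0, so the husband offers 0 and keeps 600.
Round 4 (the wife proposes): the husband can get 600 next round, worth 0.72 × 600 = 432 now; the wife offers that and keeps 168.
Round 3 (the husband proposes): the wife can get 168 next round, worth 0.97 × 168 = 162.96 now. The husband offers 162.96 and keeps 600 − 162.96 = 437.04.
Round 2 (the wife proposes): the husband can get 437.04 next round, worth 0.72 × 437.04 = 314.6688 now, so the wife offers 314.6688, keeping 285.3312.
So by rejecting in round 1, the wife gets 285.3312 next round, worth 0.97 × 285.3312 = 276.771264 now.
Offer 237 < 276.771264, so the wife rejects.

Reject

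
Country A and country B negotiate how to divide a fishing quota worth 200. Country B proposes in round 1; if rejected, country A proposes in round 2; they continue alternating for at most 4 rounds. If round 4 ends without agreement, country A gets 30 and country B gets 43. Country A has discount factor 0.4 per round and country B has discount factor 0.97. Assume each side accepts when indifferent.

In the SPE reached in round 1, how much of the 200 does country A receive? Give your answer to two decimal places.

26.77

Round 4 (country A proposes): country B gets 43 if talks fail, so country A offers 43 and keeps 157.
Round 3 (country B proposes): country A can get 157 next round, worth 0.4 × 157 = 62.8 now; country B offers that and keeps 137.2.
Round 2 (country A proposes): country B can get 137.2 next round, worth 0.97 × 137.2 = 133.084 now, so country A offers 133.084, keeping 66.916.
Round 1 (country B proposes): country A can get 66.916 next round, worth 0.4 × 66.916 = 26.7664 now; country B offers that and keeps 173.2336.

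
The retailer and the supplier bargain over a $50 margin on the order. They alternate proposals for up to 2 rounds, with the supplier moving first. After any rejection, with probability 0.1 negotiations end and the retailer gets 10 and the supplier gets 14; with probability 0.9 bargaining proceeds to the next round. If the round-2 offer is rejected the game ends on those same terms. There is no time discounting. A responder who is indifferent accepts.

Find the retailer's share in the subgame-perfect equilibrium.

33.4

By backward induction:
Round 2 (the retailer proposes): the supplier gets 14 if talks fail, so the retailer offers 14 and keeps 36.
Round 1 (the supplier proposes): rejecting gives the retailer an expected 0.9 × 36 + 0.1 × 10 = 33.4. The supplier offers 33.4 and keeps 50 − 33.4 = 16.6.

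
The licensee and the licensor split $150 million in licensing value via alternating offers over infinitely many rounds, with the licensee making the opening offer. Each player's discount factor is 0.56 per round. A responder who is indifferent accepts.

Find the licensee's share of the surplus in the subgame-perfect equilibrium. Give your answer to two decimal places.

In a stationary SPE each proposer offers the other exactly their discounted continuation value.
If the licensee keeps x when proposing and the licensor keeps y when proposing, then x = 150 − 0.56y and y = 150 − 0.56x.
Solving: x = 150(1 − 0.56) / (1 − 0.56·0.56) = 66 / 0.6864 ≈ 96.1538.
The licensor gets 150 − 96.1538 ≈ 53.8462.

96.15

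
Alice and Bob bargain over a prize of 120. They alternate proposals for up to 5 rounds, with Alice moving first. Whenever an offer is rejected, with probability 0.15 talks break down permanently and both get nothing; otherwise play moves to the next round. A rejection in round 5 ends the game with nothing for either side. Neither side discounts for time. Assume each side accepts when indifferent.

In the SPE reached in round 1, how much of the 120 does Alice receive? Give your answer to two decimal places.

93.65

By backward induction:
Round 5 (Alice proposes): rejection yields 0 for Bob; Alice offers 0 and keeps 120.
Round 4 (Bob proposes): rejecting gives Alice an expected 0.85 × 120 = 102, so Bob offers 102, keeping 18.
Round 3 (Alice proposes): rejecting gives Bob an expected 0.85 × 18 = 15.3, so Alice offers 15.3, keeping 104.7.
Round 2 (Bob proposes): rejecting gives Alice an expected 0.85 × 104.7 = 88.995, so Bob offers 88.995, keeping 31.005.
Round 1 (Alice proposes): rejecting gives Bob an expected 0.85 × 31.005 = 26.35425, so Alice offers 26.35425, keeping 93.64575.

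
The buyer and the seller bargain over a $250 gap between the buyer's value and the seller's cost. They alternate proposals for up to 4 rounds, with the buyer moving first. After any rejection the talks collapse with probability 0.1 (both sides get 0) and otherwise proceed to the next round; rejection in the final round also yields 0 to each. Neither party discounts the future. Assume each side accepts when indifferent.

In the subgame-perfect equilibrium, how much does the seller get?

204.75

Round 4 (the seller proposes): the buyer will accept anything ≥ 0, so the seller offers 0 and keeps 250.
Round 3 (the buyer proposes): rejecting gives the seller an expected 0.9 × 250 = 225. The buyer offers 225 and keeps 250 − 225 = 25.
Round 2 (the seller proposes): rejecting gives the buyer an expected 0.9 × 25 = 22.5. The seller offers 22.5 and keeps 250 − 22.5 = 227.5.
Round 1 (the buyer proposes): rejecting gives the seller an expected 0.9 × 227.5 = 204.75; the buyer offers that and keeps 45.25.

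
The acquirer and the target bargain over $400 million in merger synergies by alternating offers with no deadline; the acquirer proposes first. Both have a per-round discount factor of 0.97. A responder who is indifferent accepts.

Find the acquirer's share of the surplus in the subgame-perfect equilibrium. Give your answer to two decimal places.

In a stationary SPE each proposer offers the other exactly their discounted continuation value.
If the acquirer keeps x when proposing and the target keeps y when proposing, then x = 400 − 0.97y and y = 400 − 0.97x.
Solving: x = 400(1 − 0.97) / (1 − 0.97·0.97) = 12 / 0.0591 ≈ 203.0457.
The target gets 400 − 203.0457 ≈ 196.9543.

203.05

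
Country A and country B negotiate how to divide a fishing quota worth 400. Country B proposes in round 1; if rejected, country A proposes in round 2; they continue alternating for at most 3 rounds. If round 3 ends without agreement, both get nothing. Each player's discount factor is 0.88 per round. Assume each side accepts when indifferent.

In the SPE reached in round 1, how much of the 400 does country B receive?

357.76

Round 3 (country B proposes): country A will accept anything ≥ 0, so country B offers 0 and keeps 400.
Round 2 (country A proposes): country B can get 400 next round, worth 0.88 × 400 = 352 now. Country A offers 352 and keeps 400 − 352 = 48.
Round 1 (country B proposes): country A can get 48 next round, worth 0.88 × 48 = 42.24 now. Country B offers 42.24 and keeps 400 − 42.24 = 357.76.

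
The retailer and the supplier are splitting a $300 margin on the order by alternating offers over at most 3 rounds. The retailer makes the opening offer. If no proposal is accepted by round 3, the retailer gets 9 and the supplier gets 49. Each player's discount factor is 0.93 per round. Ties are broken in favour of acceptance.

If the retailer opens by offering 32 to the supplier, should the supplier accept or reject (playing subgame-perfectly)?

Round 3 (the retailer proposes): the supplier gets 49 if talks fail, so the retailer offers 49 and keeps 251.
Round 2 (the supplier proposes): the retailer can get 251 next round, worth 0.93 × 251 = 233.43 now; the supplier offers that and keeps 66.57.
So by rejecting in round 1, the supplier gets 66.57 next round, worth 0.93 × 66.57 = 61.9101 now.
Offer 32 < 61.9101, so the supplier rejects.

Reject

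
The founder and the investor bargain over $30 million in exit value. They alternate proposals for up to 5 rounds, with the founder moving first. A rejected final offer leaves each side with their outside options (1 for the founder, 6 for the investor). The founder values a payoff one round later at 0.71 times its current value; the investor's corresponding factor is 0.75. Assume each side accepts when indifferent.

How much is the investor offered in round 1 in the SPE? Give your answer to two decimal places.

11.70

By backward induction:
Round 5 (the founder proposes): the investor gets 6 if talks fail, so the founder offers 6 and keeps 24.
Round 4 (the investor proposes): the founder can get 24 next round, worth 0.71 × 24 = 17.04 now. The investor offers 17.04 and keeps 30 − 17.04 = 12.96.
Round 3 (the founder proposes): the investor can get 12.96 next round, worth 0.75 × 12.96 = 9.72 now, so the founder offers 9.72, keeping 20.28.
Round 2 (the investor proposes): the founder can get 20.28 next round, worth 0.71 × 20.28 = 14.3988 now; the investor offers that and keeps 15.6012.
Round 1 (the founder proposes): the investor can get 15.6012 next round, worth 0.75 × 15.6012 = 11.7009 now. The founder offers 11.7009 and keeps 30 − 11.7009 = 18.2991.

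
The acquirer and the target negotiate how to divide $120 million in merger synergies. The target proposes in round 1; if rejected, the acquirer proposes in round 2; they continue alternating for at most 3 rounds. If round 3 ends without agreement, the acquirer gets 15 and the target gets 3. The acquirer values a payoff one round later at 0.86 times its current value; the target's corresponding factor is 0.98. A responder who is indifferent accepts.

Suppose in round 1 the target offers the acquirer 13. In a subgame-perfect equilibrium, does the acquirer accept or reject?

Reject

Round 3 (the target proposes): the acquirer gets 15 if talks fail, so the target offers 15 and keeps 105.
Round 2 (the acquirer proposes): the target can get 105 next round, worth 0.98 × 105 = 102.9 now; the acquirer offers that and keeps 17.1.
So by rejecting in round 1, the acquirer gets 17.1 next round, worth 0.86 × 17.1 = 14.706 now.
Offer 13 < 14.706, so the acquirer rejects.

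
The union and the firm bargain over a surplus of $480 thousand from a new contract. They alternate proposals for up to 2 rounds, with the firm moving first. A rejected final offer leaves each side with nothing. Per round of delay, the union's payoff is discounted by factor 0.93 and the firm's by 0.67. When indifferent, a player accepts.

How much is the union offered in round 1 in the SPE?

446.4

Work backward from the last round.
Round 2 (the union proposes): the firm will accept anything ≥ 0, so the union offers 0 and keeps 480.
Round 1 (the firm proposes): the union can get 480 next round, worth 0.93 × 480 = 446.4 now, so the firm offers 446.4, keeping 33.6.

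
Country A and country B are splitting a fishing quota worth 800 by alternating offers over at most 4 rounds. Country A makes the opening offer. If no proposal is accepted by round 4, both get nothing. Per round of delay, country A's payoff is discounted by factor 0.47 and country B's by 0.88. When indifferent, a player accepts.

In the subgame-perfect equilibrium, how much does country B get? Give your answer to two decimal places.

Work backward from the last round.
Round 4 (country B proposes): country A will accept anything ≥ 0, so country B offers 0 and keeps 800.
Round 3 (country A proposes): country B can get 800 next round, worth 0.88 × 800 = 704 now; country A offers that and keeps 96.
Round 2 (country B proposes): country A can get 96 next round, worth 0.47 × 96 = 45.12 now. Country B offers 45.12 and keeps 800 − 45.12 = 754.88.
Round 1 (country A proposes): country B can get 754.88 next round, worth 0.88 × 754.88 = 664.2944 now; country A offers that and keeps 135.7056.

664.29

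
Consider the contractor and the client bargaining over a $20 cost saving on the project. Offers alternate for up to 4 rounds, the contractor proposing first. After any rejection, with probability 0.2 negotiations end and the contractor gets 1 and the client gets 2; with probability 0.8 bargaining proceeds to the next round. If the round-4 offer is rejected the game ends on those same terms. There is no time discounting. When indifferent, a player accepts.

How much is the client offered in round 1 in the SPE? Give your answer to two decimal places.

13.42

Round 4 (the client proposes): the contractor gets 1 if talks fail, so the client offers 1 and keeps 19.
Round 3 (the contractor proposes): rejecting gives the client an expected 0.8 × 19 + 0.2 × 2 = 15.6; the contractor offers that and keeps 4.4.
Round 2 (the client proposes): rejecting gives the contractor an expected 0.8 × 4.4 + 0.2 × 1 = 3.72, so the client offers 3.72, keeping 16.28.
Round 1 (the contractor proposes): rejecting gives the client an expected 0.8 × 16.28 + 0.2 × 2 = 13.424; the contractor offers that and keeps 6.576.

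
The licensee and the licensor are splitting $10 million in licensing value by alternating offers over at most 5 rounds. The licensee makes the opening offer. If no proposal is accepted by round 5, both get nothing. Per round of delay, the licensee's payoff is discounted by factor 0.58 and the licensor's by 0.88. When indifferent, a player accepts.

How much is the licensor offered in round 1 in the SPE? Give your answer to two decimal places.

5.58

Work backward from the last round.
Round 5 (the licensee proposes): rejection yields 0 for the licensor; the licensee offers 0 and keeps 10.
Round 4 (the licensor proposes): the licensee can get 10 next round, worth 0.58 × 10 = 5.8 now. The licensor offers 5.8 and keeps 10 − 5.8 = 4.2.
Round 3 (the licensee proposes): the licensor can get 4.2 next round, worth 0.88 × 4.2 = 3.696 now; the licensee offers that and keeps 6.304.
Round 2 (the licensor proposes): the licensee can get 6.304 next round, worth 0.58 × 6.304 = 3.65632 now, so the licensor offers 3.65632, keeping 6.34368.
Round 1 (the licensee proposes): the licensor can get 6.34368 next round, worth 0.88 × 6.34368 = 5.5824384 now, so the licensee offers 5.5824384, keeping 4.4175616.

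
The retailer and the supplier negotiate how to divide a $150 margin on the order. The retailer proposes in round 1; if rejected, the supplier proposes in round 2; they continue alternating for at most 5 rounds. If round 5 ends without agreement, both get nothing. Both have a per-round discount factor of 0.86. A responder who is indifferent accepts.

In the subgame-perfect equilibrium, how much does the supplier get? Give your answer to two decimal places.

Round 5 (the retailer proposes): rejection yields 0 for the supplier; the retailer offers 0 and keeps 150.
Round 4 (the supplier proposes): the retailer can get 150 next round, worth 0.86 × 150 = 129 now; the supplier offers that and keeps 21.
Round 3 (the retailer proposes): the supplier can get 21 next round, worth 0.86 × 21 = 18.06 now; the retailer offers that and keeps 131.94.
Round 2 (the supplier proposes): the retailer can get 131.94 next round, worth 0.86 × 131.94 = 113.4684 now, so the supplier offers 113.4684, keeping 36.5316.
Round 1 (the retailer proposes): the supplier can get 36.5316 next round, worth 0.86 × 36.5316 = 31.417176 now, so the retailer offers 31.417176, keeping 118.582824.

31.42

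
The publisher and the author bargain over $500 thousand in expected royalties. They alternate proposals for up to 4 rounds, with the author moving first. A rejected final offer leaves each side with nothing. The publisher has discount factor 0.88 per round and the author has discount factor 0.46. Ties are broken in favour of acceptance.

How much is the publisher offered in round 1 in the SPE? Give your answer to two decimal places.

Round 4 (the publisher proposes): rejection yields 0 for the author; the publisher offers 0 and keeps 500.
Round 3 (the author proposes): the publisher can get 500 next round, worth 0.88 × 500 = 440 now, so the author offers 440, keeping 60.
Round 2 (the publisher proposes): the author can get 60 next round, worth 0.46 × 60 = 27.6 now; the publisher offers that and keeps 472.4.
Round 1 (the author proposes): the publisher can get 472.4 next round, worth 0.88 × 472.4 = 415.712 now; the author offers that and keeps 84.288.

415.71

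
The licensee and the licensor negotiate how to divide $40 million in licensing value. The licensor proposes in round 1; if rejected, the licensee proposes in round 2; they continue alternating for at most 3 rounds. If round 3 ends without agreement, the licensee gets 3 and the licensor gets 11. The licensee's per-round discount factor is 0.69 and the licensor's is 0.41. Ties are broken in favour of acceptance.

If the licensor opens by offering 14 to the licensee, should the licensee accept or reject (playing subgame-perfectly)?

Round 3 (the licensor proposes): the licensee gets 3 if talks fail, so the licensor offers 3 and keeps 37.
Round 2 (the licensee proposes): the licensor can get 37 next round, worth 0.41 × 37 = 15.17 now; the licensee offers that and keeps 24.83.
So by rejecting in round 1, the licensee gets 24.83 next round, worth 0.69 × 24.83 = 17.1327 now.
Offer 14 < 17.1327, so the licensee rejects.

Reject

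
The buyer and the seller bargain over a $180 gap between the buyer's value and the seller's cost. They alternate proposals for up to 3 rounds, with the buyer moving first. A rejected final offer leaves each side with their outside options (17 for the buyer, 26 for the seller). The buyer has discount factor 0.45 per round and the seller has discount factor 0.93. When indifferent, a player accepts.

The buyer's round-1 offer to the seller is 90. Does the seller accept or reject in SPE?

Reject

Round 3 (the buyer proposes): the seller gets 26 if talks fail, so the buyer offers 26 and keeps 154.
Round 2 (the seller proposes): the buyer can get 154 next round, worth 0.45 × 154 = 69.3 now; the seller offers that and keeps 110.7.
So by rejecting in round 1, the seller gets 110.7 next round, worth 0.93 × 110.7 = 102.951 now.
Offer 90 < 102.951, so the seller rejects.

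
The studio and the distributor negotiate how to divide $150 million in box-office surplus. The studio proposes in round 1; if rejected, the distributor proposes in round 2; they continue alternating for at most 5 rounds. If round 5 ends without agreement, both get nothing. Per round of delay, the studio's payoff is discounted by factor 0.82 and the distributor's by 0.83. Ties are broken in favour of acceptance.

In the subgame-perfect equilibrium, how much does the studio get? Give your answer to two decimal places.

Round 5 (the studio proposes): rejection yields 0 for the distributor; the studio offers 0 and keeps 150.
Round 4 (the distributor proposes): the studio can get 150 next round, worth 0.82 × 150 = 123 now; the distributor offers that and keeps 27.
Round 3 (the studio proposes): the distributor can get 27 next round, worth 0.83 × 27 = 22.41 now. The studio offers 22.41 and keeps 150 − 22.41 = 127.59.
Round 2 (the distributor proposes): the studio can get 127.59 next round, worth 0.82 × 127.59 = 104.6238 now. The distributor offers 104.6238 and keeps 150 − 104.6238 = 45.3762.
Round 1 (the studio proposes): the distributor can get 45.3762 next round, worth 0.83 × 45.3762 = 37.662246 now, so the studio offers 37.662246, keeping 112.337754.

112.34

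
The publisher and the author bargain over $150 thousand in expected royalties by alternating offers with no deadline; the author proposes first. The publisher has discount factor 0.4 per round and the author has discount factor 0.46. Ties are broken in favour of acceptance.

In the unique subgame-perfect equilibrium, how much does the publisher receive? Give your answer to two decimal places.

When the author proposes, the publisher accepts any offer worth at least 0.4 times what the publisher would get by proposing next round; and vice versa.
This gives x = 150 − 0.4y and y = 150 − 0.46x, where x and y are each side's share when it proposes.
Hence (1 − 0.4·0.46)x = 150(1 − 0.4), i.e. 0.816·x = 90.
x ≈ 110.2941; the publisher's share is 150 − x ≈ 39.7059.

39.71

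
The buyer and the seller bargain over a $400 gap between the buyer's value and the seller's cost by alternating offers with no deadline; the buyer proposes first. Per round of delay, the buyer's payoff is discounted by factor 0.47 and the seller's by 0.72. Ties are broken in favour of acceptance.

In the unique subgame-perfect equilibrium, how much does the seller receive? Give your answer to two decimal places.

Let x be the buyer's share when the buyer proposes and y be the seller's share when the seller proposes.
The seller accepts iff offered ≥ 0.72·y, so x = 400 − 0.72y. Symmetrically y = 400 − 0.47x.
Substituting: x = 400 − 0.72(400 − 0.47x), giving x(1 − 0.47·0.72) = 400(1 − 0.72).
So x = 400 × 0.28 / 0.6616 ≈ 169.2866, and the seller receives 400 − x ≈ 230.7134.

230.71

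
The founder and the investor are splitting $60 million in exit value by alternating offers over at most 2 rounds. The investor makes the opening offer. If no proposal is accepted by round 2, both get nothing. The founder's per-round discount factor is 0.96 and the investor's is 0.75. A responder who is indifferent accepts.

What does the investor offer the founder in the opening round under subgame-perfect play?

57.6

Round 2 (the founder proposes): rejection yields 0 for the investor; the founder offers 0 and keeps 60.
Round 1 (the investor proposes): the founder can get 60 next round, worth 0.96 × 60 = 57.6 now, so the investor offers 57.6, keeping 2.4.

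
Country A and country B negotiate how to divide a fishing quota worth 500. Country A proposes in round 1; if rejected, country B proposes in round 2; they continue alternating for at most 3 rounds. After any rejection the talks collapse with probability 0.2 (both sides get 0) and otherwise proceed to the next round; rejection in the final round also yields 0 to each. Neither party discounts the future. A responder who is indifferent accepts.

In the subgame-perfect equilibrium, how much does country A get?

Round 3 (country A proposes): country B will accept anything ≥ 0, so country A offers 0 and keeps 500.
Round 2 (country B proposes): rejecting gives country A an expected 0.8 × 500 = 400. Country B offers 400 and keeps 500 − 400 = 100.
Round 1 (country A proposes): rejecting gives country B an expected 0.8 × 100 = 80, so country A offers 80, keeping 420.

420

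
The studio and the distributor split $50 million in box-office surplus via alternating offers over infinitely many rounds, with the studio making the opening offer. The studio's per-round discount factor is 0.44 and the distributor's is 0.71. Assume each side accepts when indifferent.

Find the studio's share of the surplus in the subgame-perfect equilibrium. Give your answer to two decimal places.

When the studio proposes, the distributor accepts any offer worth at least 0.71 times what the distributor would get by proposing next round; and vice versa.
This gives x = 50 − 0.71y and y = 50 − 0.44x, where x and y are each side's share when it proposes.
Hence (1 − 0.71·0.44)x = 50(1 − 0.71), i.e. 0.6876·x = 14.5.
x ≈ 21.0878; the distributor's share is 50 − x ≈ 28.9122.

21.09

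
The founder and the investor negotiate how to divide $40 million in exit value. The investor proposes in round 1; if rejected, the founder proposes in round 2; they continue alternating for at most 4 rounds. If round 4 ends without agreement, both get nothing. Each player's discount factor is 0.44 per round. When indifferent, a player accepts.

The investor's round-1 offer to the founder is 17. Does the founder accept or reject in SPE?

Work out the founder's continuation value if the offer is rejected.
Round 4 (the founder proposes): the investor will accept anything ≥ 0, so the founder offers 0 and keeps 40.
Round 3 (the investor proposes): the founder can get 40 next round, worth 0.44 × 40 = 17.6 now, so the investor offers 17.6, keeping 22.4.
Round 2 (the founder proposes): the investor can get 22.4 next round, worth 0.44 × 22.4 = 9.856 now, so the founder offers 9.856, keeping 30.144.
So by rejecting in round 1, the founder gets 30.144 next round, worth 0.44 × 30.144 = 13.26336 now.
Offer 17 ≥ 13.26336, so the founder accepts.

Accept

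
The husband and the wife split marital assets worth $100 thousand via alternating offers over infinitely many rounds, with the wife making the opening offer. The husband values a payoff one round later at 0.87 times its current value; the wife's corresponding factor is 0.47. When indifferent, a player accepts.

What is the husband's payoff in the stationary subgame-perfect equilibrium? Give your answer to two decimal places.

Let x be the wife's share when the wife proposes and y be the husband's share when the husband proposes.
The husband accepts iff offered ≥ 0.87·y, so x = 100 − 0.87y. Symmetrically y = 100 − 0.47x.
Substituting: x = 100 − 0.87(100 − 0.47x), giving x(1 − 0.47·0.87) = 100(1 − 0.87).
So x = 100 × 0.13 / 0.5911 ≈ 21.9929, and the husband receives 100 − x ≈ 78.0071.

78.01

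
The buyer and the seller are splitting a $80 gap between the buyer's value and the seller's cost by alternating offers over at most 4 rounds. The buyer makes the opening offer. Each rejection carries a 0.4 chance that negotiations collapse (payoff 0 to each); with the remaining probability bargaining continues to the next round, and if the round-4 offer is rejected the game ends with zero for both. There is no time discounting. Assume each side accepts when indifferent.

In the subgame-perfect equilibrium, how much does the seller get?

36.48

Round 4 (the seller proposes): the buyer will accept anything ≥ 0, so the seller offers 0 and keeps 80.
Round 3 (the buyer proposes): rejecting gives the seller an expected 0.6 × 80 = 48; the buyer offers that and keeps 32.
Round 2 (the seller proposes): rejecting gives the buyer an expected 0.6 × 32 = 19.2, so the seller offers 19.2, keeping 60.8.
Round 1 (the buyer proposes): rejecting gives the seller an expected 0.6 × 60.8 = 36.48, so the buyer offers 36.48, keeping 43.52.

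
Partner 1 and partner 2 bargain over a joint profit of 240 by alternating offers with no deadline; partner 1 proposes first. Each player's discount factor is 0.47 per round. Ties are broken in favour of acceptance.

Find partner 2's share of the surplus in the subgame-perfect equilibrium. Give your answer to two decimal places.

In a stationary SPE each proposer offers the other exactly their discounted continuation value.
If partner 1 keeps x when proposing and partner 2 keeps y when proposing, then x = 240 − 0.47y and y = 240 − 0.47x.
Solving: x = 240(1 − 0.47) / (1 − 0.47·0.47) = 127.2 / 0.7791 ≈ 163.2653.
Partner 2 gets 240 − 163.2653 ≈ 76.7347.

76.73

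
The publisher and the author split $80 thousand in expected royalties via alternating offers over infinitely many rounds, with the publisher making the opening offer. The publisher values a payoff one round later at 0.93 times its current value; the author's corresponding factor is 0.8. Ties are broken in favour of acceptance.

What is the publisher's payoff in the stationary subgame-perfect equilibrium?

62.5

When the publisher proposes, the author accepts any offer worth at least 0.8 times what the author would get by proposing next round; and vice versa.
This gives x = 80 − 0.8y and y = 80 − 0.93x, where x and y are each side's share when it proposes.
Hence (1 − 0.8·0.93)x = 80(1 − 0.8), i.e. 0.256·x = 16.
x = 62.5; the author's share is 80 − x = 17.5.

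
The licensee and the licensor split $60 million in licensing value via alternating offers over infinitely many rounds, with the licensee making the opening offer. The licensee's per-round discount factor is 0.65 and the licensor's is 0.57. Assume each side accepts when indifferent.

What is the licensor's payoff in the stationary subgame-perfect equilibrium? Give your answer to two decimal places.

In a stationary SPE each proposer offers the other exactly their discounted continuation value.
If the licensee keeps x when proposing and the licensor keeps y when proposing, then x = 60 − 0.57y and y = 60 − 0.65x.
Solving: x = 60(1 − 0.57) / (1 − 0.65·0.57) = 25.8 / 0.6295 ≈ 40.9849.
The licensor gets 60 − 40.9849 ≈ 19.0151.

19.02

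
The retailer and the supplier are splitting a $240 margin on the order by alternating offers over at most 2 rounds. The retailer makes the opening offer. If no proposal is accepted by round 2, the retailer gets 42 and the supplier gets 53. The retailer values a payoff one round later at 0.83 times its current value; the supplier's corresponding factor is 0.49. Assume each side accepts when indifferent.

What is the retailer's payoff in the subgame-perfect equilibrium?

Solve by backward induction from round 2.
Round 2 (the supplier proposes): the retailer gets 42 if talks fail, so the supplier offers 42 and keeps 198.
Round 1 (the retailer proposes): the supplier can get 198 next round, worth 0.49 × 198 = 97.02 now, so the retailer offers 97.02, keeping 142.98.

142.98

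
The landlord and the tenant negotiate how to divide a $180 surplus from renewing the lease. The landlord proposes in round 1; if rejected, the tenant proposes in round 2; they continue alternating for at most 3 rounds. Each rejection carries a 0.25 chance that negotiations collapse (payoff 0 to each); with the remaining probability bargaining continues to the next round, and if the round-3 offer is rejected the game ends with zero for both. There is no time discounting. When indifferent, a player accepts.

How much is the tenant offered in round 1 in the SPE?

33.75

By backward induction:
Round 3 (the landlord proposes): rejection yields 0 for the tenant; the landlord offers 0 and keeps 180.
Round 2 (the tenant proposes): rejecting gives the landlord an expected 0.75 × 180 = 135, so the tenant offers 135, keeping 45.
Round 1 (the landlord proposes): rejecting gives the tenant an expected 0.75 × 45 = 33.75; the landlord offers that and keeps 146.25.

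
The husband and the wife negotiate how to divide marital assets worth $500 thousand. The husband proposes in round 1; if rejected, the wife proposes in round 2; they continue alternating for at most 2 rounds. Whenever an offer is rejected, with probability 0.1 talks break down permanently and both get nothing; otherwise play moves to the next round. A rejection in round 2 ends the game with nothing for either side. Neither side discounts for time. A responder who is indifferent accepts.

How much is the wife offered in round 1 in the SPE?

Round 2 (the wife proposes): rejection yields 0 for the husband; the wife offers 0 and keeps 500.
Round 1 (the husband proposes): rejecting gives the wife an expected 0.9 × 500 = 450; the husband offers that and keeps 50.

450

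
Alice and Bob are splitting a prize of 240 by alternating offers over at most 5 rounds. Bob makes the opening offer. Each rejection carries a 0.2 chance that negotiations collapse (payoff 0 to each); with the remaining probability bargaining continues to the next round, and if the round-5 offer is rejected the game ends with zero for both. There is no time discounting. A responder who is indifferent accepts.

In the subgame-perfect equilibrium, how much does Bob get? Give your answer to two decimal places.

177.02

Round 5 (Bob proposes): rejection yields 0 for Alice; Bob offers 0 and keeps 240.
Round 4 (Alice proposes): rejecting gives Bob an expected 0.8 × 240 = 192. Alice offers 192 and keeps 240 − 192 = 48.
Round 3 (Bob proposes): rejecting gives Alice an expected 0.8 × 48 = 38.4. Bob offers 38.4 and keeps 240 − 38.4 = 201.6.
Round 2 (Alice proposes): rejecting gives Bob an expected 0.8 × 201.6 = 161.28; Alice offers that and keeps 78.72.
Round 1 (Bob proposes): rejecting gives Alice an expected 0.8 × 78.72 = 62.976, so Bob offers 62.976, keeping 177.024.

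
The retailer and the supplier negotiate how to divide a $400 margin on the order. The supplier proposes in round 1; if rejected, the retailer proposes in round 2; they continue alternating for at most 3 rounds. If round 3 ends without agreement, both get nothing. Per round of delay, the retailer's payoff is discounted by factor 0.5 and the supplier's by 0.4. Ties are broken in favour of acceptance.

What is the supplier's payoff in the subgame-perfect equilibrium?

Round 3 (the supplier proposes): the retailer will accept anything ≥ 0, so the supplier offers 0 and keeps 400.
Round 2 (the retailer proposes): the supplier can get 400 next round, worth 0.4 × 400 = 160 now, so the retailer offers 160, keeping 240.
Round 1 (the supplier proposes): the retailer can get 240 next round, worth 0.5 × 240 = 120 now; the supplier offers that and keeps 280.

280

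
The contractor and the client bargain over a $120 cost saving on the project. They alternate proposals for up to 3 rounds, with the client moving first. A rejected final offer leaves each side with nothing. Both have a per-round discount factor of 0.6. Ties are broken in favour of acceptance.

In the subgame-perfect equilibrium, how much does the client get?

91.2

Round 3 (the client proposes): the contractor will accept anything ≥ 0, so the client offers 0 and keeps 120.
Round 2 (the contractor proposes): the client can get 120 next round, worth 0.6 × 120 = 72 now, so the contractor offers 72, keeping 48.
Round 1 (the client proposes): the contractor can get 48 next round, worth 0.6 × 48 = 28.8 now, so the client offers 28.8, keeping 91.2.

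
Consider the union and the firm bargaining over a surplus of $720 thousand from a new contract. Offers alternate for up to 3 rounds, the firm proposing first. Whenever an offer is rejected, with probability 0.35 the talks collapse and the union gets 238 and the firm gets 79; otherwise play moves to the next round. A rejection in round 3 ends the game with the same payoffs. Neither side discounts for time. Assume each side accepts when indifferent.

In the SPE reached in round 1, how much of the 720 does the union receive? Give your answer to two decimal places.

329.68

Round 3 (the firm proposes): the union gets 238 if talks fail, so the firm offers 238 and keeps 482.
Round 2 (the union proposes): rejecting gives the firm an expected 0.65 × 482 + 0.35 × 79 = 340.95, so the union offers 340.95, keeping 379.05.
Round 1 (the firm proposes): rejecting gives the union an expected 0.65 × 379.05 + 0.35 × 238 = 329.6825; the firm offers that and keeps 390.3175.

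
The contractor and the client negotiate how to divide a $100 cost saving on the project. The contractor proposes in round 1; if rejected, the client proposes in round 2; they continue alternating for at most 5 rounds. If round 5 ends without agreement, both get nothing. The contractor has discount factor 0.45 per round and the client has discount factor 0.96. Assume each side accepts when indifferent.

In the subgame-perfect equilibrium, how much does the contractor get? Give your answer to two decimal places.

24.39

Solve by backward induction from round 5.
Round 5 (the contractor proposes): the client will accept anything ≥ 0, so the contractor offers 0 and keeps 100.
Round 4 (the client proposes): the contractor can get 100 next round, worth 0.45 × 100 = 45 now, so the client offers 45, keeping 55.
Round 3 (the contractor proposes): the client can get 55 next round, worth 0.96 × 55 = 52.8 now. The contractor offers 52.8 and keeps 100 − 52.8 = 47.2.
Round 2 (the client proposes): the contractor can get 47.2 next round, worth 0.45 × 47.2 = 21.24 now, so the client offers 21.24, keeping 78.76.
Round 1 (the contractor proposes): the client can get 78.76 next round, worth 0.96 × 78.76 = 75.6096 now. The contractor offers 75.6096 and keeps 100 − 75.6096 = 24.3904.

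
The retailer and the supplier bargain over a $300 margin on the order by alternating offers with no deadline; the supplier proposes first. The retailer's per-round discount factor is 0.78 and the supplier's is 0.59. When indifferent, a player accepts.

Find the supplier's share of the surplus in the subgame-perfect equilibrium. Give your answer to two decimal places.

In a stationary SPE each proposer offers the other exactly their discounted continuation value.
If the supplier keeps x when proposing and the retailer keeps y when proposing, then x = 300 − 0.78y and y = 300 − 0.59x.
Solving: x = 300(1 − 0.78) / (1 − 0.59·0.78) = 66 / 0.5398 ≈ 122.2675.
The retailer gets 300 − 122.2675 ≈ 177.7325.

122.27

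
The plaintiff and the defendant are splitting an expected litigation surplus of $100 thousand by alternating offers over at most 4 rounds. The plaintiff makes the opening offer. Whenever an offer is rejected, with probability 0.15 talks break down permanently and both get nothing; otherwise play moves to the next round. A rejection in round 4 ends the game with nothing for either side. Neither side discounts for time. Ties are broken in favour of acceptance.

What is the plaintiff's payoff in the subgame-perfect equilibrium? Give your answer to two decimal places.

Round 4 (the defendant proposes): rejection yields 0 for the plaintiff; the defendant offers 0 and keeps 100.
Round 3 (the plaintiff proposes): rejecting gives the defendant an expected 0.85 × 100 = 85, so the plaintiff offers 85, keeping 15.
Round 2 (the defendant proposes): rejecting gives the plaintiff an expected 0.85 × 15 = 12.75; the defendant offers that and keeps 87.25.
Round 1 (the plaintiff proposes): rejecting gives the defendant an expected 0.85 × 87.25 = 74.1625. The plaintiff offers 74.1625 and keeps 100 − 74.1625 = 25.8375.

25.84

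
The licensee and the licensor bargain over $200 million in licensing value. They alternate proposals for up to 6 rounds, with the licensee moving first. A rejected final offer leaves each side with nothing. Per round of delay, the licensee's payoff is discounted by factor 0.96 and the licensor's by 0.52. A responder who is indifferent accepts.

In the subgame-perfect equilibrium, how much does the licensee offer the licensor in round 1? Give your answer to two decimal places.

32.15

Round 6 (the licensor proposes): rejection yields 0 for the licensee; the licensor offers 0 and keeps 200.
Round 5 (the licensee proposes): the licensor can get 200 next round, worth 0.52 × 200 = 104 now; the licensee offers that and keeps 96.
Round 4 (the licensor proposes): the licensee can get 96 next round, worth 0.96 × 96 = 92.16 now, so the licensor offers 92.16, keeping 107.84.
Round 3 (the licensee proposes): the licensor can get 107.84 next round, worth 0.52 × 107.84 = 56.0768 now; the licensee offers that and keeps 143.9232.
Round 2 (the licensor proposes): the licensee can get 143.9232 next round, worth 0.96 × 143.9232 = 138.166272 now; the licensor offers that and keeps 61.833728.
Round 1 (the licensee proposes): the licensor can get 61.833728 next round, worth 0.52 × 61.833728 = 32.15353856 now, so the licensee offers 32.15353856, keeping 167.84646144.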